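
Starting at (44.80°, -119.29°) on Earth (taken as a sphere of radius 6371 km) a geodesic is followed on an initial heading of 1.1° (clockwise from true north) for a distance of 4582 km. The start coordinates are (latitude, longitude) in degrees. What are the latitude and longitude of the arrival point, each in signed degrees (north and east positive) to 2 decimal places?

85.94°, -109.01°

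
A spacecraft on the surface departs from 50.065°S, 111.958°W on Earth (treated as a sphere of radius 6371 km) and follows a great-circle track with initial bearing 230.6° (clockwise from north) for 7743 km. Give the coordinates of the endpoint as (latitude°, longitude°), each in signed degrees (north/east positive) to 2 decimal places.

-40.45°, 140.22°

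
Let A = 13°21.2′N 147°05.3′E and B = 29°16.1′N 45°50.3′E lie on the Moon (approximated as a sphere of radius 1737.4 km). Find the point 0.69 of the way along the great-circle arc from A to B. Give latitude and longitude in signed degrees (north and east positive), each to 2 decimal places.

33.52°, 79.40°

The central angle between A and B is δ = 1.6235 rad.
With f = 0.69, the slerp weights are sin((1−f)δ)/sin δ = 0.4830 and sin(fδ)/sin δ = 0.9014.
Weighted sum of the unit vectors: (0.4830)·(-0.8168,0.5287,0.2310) + (0.9014)·(0.6077,0.6258,0.4889) = (0.1533, 0.8194, 0.5523).
Converting back: φ = atan2(z, √(x²+y²)) = 33.52°, λ = atan2(y, x) = 79.40°.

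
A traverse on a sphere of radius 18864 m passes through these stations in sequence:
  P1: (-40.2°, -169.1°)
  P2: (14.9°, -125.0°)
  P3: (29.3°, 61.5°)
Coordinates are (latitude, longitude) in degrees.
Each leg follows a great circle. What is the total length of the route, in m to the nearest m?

Leg P1→P2: central angle 1.1981 rad, distance 22601.7 m.
Leg P2→P3: central angle 2.3624 rad, distance 44564.6 m.
Total: 22601.7 + 44564.6 ≈ 67166 m.

67166 m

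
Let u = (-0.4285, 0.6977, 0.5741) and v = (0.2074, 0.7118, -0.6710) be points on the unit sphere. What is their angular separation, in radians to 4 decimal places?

u·v = 0.0225; |u| = 1.0000, |v| = 1.0000.
cos θ = (u·v)/(|u||v|) = 0.0225, so θ = 1.5483 rad.

1.5483 rad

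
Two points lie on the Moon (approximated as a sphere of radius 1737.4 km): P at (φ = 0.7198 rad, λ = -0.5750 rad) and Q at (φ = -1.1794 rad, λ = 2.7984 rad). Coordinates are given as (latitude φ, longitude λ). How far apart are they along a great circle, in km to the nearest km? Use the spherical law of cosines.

4630 km

With latitudes φ₁ = 41.242°, φ₂ = -67.575° and longitude difference Δλ = -166.718°:
cos c = sin φ₁ sin φ₂ + cos φ₁ cos φ₂ cos Δλ = (0.6592)(-0.9244) + (0.7519)(0.3815)(-0.9733) = -0.88856,
so c = arccos(-0.88856) = 2.66499 rad.
Distance = R·c = 1737.4 × 2.6650 ≈ 4630 km.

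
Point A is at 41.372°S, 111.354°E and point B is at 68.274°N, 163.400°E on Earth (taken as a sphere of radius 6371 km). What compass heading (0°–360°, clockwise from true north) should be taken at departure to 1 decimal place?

19.0°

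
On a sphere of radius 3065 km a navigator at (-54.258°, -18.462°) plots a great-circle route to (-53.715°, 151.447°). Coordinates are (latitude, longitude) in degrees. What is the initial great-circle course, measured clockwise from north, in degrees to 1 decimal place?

With φ₁ = -0.9470, φ₂ = -0.9375, Δλ = 2.9655 rad, the forward-azimuth formula gives
θ = atan2( sin Δλ cos φ₂ , cos φ₁ sin φ₂ − sin φ₁ cos φ₂ cos Δλ ) = atan2(0.1037, -0.9438) = 173.73°.
So the initial bearing is 173.7°.

173.7°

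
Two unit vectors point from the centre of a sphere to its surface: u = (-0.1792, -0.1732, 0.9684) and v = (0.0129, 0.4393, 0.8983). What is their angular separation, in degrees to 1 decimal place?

u·v = 0.7915; |u| = 1.0000, |v| = 1.0000.
cos θ = (u·v)/(|u||v|) = 0.7915, so θ = 37.7°.

37.7°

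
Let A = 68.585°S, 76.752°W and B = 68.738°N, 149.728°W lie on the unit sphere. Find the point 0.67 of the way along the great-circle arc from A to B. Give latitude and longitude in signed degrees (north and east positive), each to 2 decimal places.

The central angle between A and B is δ = 2.5478 rad.
With f = 0.67, the slerp weights are sin((1−f)δ)/sin δ = 1.3318 and sin(fδ)/sin δ = 1.7707.
Weighted sum of the unit vectors: (1.3318)·(0.0837,-0.3554,-0.9310) + (1.7707)·(-0.3132,-0.1828,0.9319) = (-0.4431, -0.7970, 0.4103).
Converting back: φ = atan2(z, √(x²+y²)) = 24.23°, λ = atan2(y, x) = -119.07°.

24.23°, -119.07°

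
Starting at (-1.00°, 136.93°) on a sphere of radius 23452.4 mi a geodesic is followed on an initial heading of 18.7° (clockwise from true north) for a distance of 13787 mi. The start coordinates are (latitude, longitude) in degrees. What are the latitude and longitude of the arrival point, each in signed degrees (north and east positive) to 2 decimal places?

30.71°, 148.87°

Angular distance δ = d/R = 13787/23452.4 = 0.58787 rad; initial bearing θ = 0.3264 rad.
sin φ₂ = sin φ₁ cos δ + cos φ₁ sin δ cos θ = (-0.0175)(0.8321) + (0.9998)(0.5546)(0.9472) = 0.5107, so φ₂ = 30.71°.
Δλ = atan2(sin θ sin δ cos φ₁, cos δ − sin φ₁ sin φ₂) = atan2(0.1778, 0.8410) = 11.936°.
λ₂ = 136.930° + 11.936° = 148.87°.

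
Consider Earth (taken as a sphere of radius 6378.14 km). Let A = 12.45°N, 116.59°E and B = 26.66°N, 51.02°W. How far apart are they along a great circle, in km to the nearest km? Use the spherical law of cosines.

15482 km

Let φ₁ = 0.2173 rad, φ₂ = 0.4653 rad, and Δλ = -2.9253 rad.
cos c = sin φ₁ sin φ₂ + cos φ₁ cos φ₂ cos Δλ = (0.2156)(0.4487) + (0.9765)(0.8937)(-0.9767) = -0.75561,
so c = arccos(-0.75561) = 2.42738 rad.
Distance = R·c = 6378.14 × 2.4274 ≈ 15482 km.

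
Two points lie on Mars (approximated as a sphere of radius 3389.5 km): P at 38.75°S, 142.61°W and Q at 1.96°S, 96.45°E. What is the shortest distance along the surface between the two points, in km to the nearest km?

With latitudes φ₁ = -38.750°, φ₂ = -1.960° and longitude difference Δλ = -120.940°:
cos c = sin φ₁ sin φ₂ + cos φ₁ cos φ₂ cos Δλ = (-0.6259)(-0.0342) + (0.7799)(0.9994)(-0.5141) = -0.37933,
so c = arccos(-0.37933) = 1.95987 rad.
Distance = R·c = 3389.5 × 1.9599 ≈ 6643 km.

6643 km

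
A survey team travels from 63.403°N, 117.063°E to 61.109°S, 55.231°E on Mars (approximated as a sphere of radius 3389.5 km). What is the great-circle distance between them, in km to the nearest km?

7862 km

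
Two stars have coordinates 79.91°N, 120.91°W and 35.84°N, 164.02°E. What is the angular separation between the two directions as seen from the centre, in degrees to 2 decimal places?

52.19°

With latitudes φ₁ = 79.910°, φ₂ = 35.840° and longitude difference Δλ = -75.070°:
Haversine: a = sin²(Δφ/2) + cos φ₁ cos φ₂ sin²(Δλ/2) = 0.1408 + (0.1752)(0.8107)(0.3712) = 0.19347.
Central angle c = 2·arcsin(√a) = 0.91087 rad.
So the angular separation is 52.19°.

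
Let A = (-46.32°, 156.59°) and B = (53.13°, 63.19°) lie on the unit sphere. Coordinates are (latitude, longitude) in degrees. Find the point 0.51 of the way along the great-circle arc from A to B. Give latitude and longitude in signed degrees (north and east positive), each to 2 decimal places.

The central angle between A and B is δ = 2.2182 rad.
With f = 0.51, the slerp weights are sin((1−f)δ)/sin δ = 1.1098 and sin(fδ)/sin δ = 1.1346.
Weighted sum of the unit vectors: (1.1098)·(-0.6338,0.2744,-0.7232) + (1.1346)·(0.2706,0.5355,0.8000) = (-0.3963, 0.9121, 0.1050).
Converting back: φ = atan2(z, √(x²+y²)) = 6.03°, λ = atan2(y, x) = 113.49°.

6.03°, 113.49°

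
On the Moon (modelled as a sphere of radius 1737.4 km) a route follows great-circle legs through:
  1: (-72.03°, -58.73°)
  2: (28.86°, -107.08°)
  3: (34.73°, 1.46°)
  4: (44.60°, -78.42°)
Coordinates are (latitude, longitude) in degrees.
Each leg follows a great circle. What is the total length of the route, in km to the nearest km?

7684 km

Leg 1→2: central angle 1.8541 rad, distance 3221.4 km.
Leg 2→3: central angle 1.5247 rad, distance 2648.9 km.
Leg 3→4: central angle 1.0439 rad, distance 1813.7 km.
Total: 3221.4 + 2648.9 + 1813.7 ≈ 7684 km.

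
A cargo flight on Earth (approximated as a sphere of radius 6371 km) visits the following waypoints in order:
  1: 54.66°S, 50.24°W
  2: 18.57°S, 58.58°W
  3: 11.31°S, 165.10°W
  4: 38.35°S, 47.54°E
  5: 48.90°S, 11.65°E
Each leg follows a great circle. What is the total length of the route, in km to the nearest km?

31996 km

Leg 1→2: central angle 0.6397 rad, distance 4075.3 km.
Leg 2→3: central angle 1.7740 rad, distance 11302.5 km.
Leg 3→4: central angle 2.1245 rad, distance 13535.5 km.
Leg 4→5: central angle 0.4838 rad, distance 3082.5 km.
Total: 4075.3 + 11302.5 + 13535.5 + 3082.5 ≈ 31996 km.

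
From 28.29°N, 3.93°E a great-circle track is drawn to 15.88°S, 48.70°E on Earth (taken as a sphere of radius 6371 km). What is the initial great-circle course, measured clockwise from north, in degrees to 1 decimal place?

Δλ = 44.770° = 0.7814 rad.
y = sin Δλ · cos φ₂ = (0.7043)(0.9618) = 0.6774
x = cos φ₁ sin φ₂ − sin φ₁ cos φ₂ cos Δλ = (0.8806)(-0.2736) − (0.4739)(0.9618)(0.7099) = -0.5646
θ = atan2(y, x) = 129.81°, so the bearing is 129.8°.

129.8°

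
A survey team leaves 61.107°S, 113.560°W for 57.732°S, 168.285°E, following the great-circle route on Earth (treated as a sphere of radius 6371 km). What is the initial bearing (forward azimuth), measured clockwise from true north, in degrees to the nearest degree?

239°

With φ₁ = -1.0665, φ₂ = -1.0076, Δλ = -1.3641 rad, the forward-azimuth formula gives
θ = atan2( sin Δλ cos φ₂ , cos φ₁ sin φ₂ − sin φ₁ cos φ₂ cos Δλ ) = atan2(-0.5225, -0.3126) = -120.89°.
Adding 360° brings this into [0°, 360°): 239°.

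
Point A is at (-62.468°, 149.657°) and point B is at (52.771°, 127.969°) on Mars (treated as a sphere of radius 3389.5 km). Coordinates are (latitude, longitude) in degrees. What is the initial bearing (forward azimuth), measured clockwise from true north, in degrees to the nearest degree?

346°

Δλ = -21.688° = -0.3785 rad.
y = sin Δλ · cos φ₂ = (-0.3696)(0.6050) = -0.2236
x = cos φ₁ sin φ₂ − sin φ₁ cos φ₂ cos Δλ = (0.4622)(0.7962) − (-0.8868)(0.6050)(0.9292) = 0.8666
θ = atan2(y, x) = -14.47°; adding 360° gives 346°.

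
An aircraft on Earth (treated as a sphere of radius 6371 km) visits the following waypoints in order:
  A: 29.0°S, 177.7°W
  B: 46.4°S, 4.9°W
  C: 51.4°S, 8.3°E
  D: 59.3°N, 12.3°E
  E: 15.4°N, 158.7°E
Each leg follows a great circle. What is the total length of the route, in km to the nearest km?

36197 km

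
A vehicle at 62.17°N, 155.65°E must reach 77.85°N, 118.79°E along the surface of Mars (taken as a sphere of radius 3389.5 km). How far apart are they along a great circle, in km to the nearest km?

1148 km

With latitudes φ₁ = 62.170°, φ₂ = 77.850° and longitude difference Δλ = -36.860°:
cos c = sin φ₁ sin φ₂ + cos φ₁ cos φ₂ cos Δλ = (0.8843)(0.9776) + (0.4668)(0.2105)(0.8001) = 0.94314,
so c = arccos(0.94314) = 0.33883 rad.
Distance = R·c = 3389.5 × 0.3388 ≈ 1148 km.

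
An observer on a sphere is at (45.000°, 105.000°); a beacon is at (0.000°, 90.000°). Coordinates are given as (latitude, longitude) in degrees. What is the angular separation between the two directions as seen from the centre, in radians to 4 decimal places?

0.8189 rad

In radians: φ₁ = 0.7854, φ₂ = 0.0000, Δλ = -15.000° = -0.2618 rad.
Haversine: a = sin²(Δφ/2) + cos φ₁ cos φ₂ sin²(Δλ/2) = 0.1464 + (0.7071)(1.0000)(0.0170) = 0.15849.
Central angle c = 2·arcsin(√a) = 0.81892 rad.
So the angular separation is 0.8189 rad.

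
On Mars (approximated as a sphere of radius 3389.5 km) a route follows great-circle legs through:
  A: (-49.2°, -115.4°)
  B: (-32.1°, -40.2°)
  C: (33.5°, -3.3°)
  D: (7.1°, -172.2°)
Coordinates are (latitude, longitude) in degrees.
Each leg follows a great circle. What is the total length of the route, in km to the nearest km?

15935 km

Leg A→B: central angle 0.9960 rad, distance 3375.9 km.
Leg B→C: central angle 1.2957 rad, distance 4391.9 km.
Leg C→D: central angle 2.4095 rad, distance 8167.1 km.
Total: 3375.9 + 4391.9 + 8167.1 ≈ 15935 km.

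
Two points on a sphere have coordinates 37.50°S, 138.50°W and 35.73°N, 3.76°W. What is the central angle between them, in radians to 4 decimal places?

With latitudes φ₁ = -37.500°, φ₂ = 35.730° and longitude difference Δλ = 134.740°:
cos c = sin φ₁ sin φ₂ + cos φ₁ cos φ₂ cos Δλ = (-0.6088)(0.5840) + (0.7934)(0.8118)(-0.7039) = -0.80882,
so c = arccos(-0.80882) = 2.51294 rad.
So the angular separation is 2.5129 rad.

2.5129 rad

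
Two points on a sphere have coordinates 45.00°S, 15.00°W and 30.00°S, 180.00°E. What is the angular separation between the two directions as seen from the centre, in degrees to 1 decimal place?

103.8°

Let φ₁ = -0.7854 rad, φ₂ = -0.5236 rad, and Δλ = -2.8798 rad.
Haversine: a = sin²(Δφ/2) + cos φ₁ cos φ₂ sin²(Δλ/2) = 0.0170 + (0.7071)(0.8660)(0.9830) = 0.61898.
Central angle c = 2·arcsin(√a) = 1.81105 rad.
So the angular separation is 103.8°.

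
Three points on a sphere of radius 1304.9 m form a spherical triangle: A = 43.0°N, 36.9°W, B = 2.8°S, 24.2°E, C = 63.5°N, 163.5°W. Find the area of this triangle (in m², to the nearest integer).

Side lengths (central angles): a = 2.0776, b = 1.1420, c = 1.2454 rad; semiperimeter s = 2.2325.
By l'Huilier's theorem, tan(E/4) = √[tan(s/2) tan((s−a)/2) tan((s−b)/2) tan((s−c)/2)], giving spherical excess E = 0.8953 rad.
Area = E·R² = 0.8953 × (1304.9)² ≈ 1524450 m².

1524450 m²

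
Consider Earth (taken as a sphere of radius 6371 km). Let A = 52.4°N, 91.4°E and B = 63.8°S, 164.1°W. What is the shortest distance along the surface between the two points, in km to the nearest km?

15691 km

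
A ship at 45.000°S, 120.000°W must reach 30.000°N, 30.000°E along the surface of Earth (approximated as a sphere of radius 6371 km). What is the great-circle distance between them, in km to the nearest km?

Let φ₁ = -0.7854 rad, φ₂ = 0.5236 rad, and Δλ = 2.6180 rad.
Haversine: a = sin²(Δφ/2) + cos φ₁ cos φ₂ sin²(Δλ/2) = 0.3706 + (0.7071)(0.8660)(0.9330) = 0.94194.
Central angle c = 2·arcsin(√a) = 2.65490 rad.
Distance = R·c = 6371 × 2.6549 ≈ 16914 km.

16914 km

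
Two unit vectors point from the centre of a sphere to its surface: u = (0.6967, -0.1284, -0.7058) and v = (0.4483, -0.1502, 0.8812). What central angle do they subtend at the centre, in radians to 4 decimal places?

u·v = -0.2903; |u| = 1.0000, |v| = 1.0000.
cos θ = (u·v)/(|u||v|) = -0.2903, so θ = 1.8654 rad.

1.8654 rad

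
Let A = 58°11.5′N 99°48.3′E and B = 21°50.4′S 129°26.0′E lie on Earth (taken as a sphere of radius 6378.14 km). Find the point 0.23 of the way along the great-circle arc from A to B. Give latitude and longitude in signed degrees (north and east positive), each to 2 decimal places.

40.39°, 111.34°

The central angle between A and B is δ = 1.4614 rad.
With f = 0.23, the slerp weights are sin((1−f)δ)/sin δ = 0.9078 and sin(fδ)/sin δ = 0.3318.
Weighted sum of the unit vectors: (0.9078)·(-0.0898,0.5194,0.8498) + (0.3318)·(-0.5896,0.7169,-0.3720) = (-0.2771, 0.7094, 0.6480).
Converting back: φ = atan2(z, √(x²+y²)) = 40.39°, λ = atan2(y, x) = 111.34°.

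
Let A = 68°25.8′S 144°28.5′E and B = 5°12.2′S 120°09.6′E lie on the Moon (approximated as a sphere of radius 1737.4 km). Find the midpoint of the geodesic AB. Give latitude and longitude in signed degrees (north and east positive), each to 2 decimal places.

The central angle between A and B is δ = 1.1396 rad.
With f = 0.5, the slerp weights are sin((1−f)δ)/sin δ = 0.5938 and sin(fδ)/sin δ = 0.5938.
Weighted sum of the unit vectors: (0.5938)·(-0.2992,0.2136,-0.9300) + (0.5938)·(-0.5003,0.8611,-0.0907) = (-0.4748, 0.6382, -0.6061).
Converting back: φ = atan2(z, √(x²+y²)) = -37.31°, λ = atan2(y, x) = 126.65°.

-37.31°, 126.65°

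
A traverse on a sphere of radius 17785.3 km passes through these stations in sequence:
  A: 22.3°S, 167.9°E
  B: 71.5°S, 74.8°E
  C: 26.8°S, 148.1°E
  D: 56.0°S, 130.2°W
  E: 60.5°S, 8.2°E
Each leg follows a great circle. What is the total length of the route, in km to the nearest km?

78152 km

Leg A→B: central angle 1.2197 rad, distance 21691.9 km.
Leg B→C: central angle 1.0368 rad, distance 18440.1 km.
Leg C→D: central angle 1.1087 rad, distance 19718.1 km.
Leg D→E: central angle 1.0290 rad, distance 18301.7 km.
Total: 21691.9 + 18440.1 + 19718.1 + 18301.7 ≈ 78152 km.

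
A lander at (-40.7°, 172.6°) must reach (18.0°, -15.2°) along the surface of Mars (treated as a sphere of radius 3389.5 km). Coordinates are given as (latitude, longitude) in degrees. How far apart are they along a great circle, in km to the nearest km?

In radians: φ₁ = -0.7103, φ₂ = 0.3142, Δλ = 172.200° = 3.0055 rad.
Haversine: a = sin²(Δφ/2) + cos φ₁ cos φ₂ sin²(Δλ/2) = 0.2402 + (0.7581)(0.9511)(0.9954) = 0.95793.
Central angle c = 2·arcsin(√a) = 2.72846 rad.
Distance = R·c = 3389.5 × 2.7285 ≈ 9248 km.

9248 km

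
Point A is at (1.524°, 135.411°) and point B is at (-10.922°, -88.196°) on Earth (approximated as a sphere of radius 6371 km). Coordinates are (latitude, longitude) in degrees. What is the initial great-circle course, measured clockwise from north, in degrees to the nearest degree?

104°

Δλ = 136.393° = 2.3805 rad.
y = sin Δλ · cos φ₂ = (0.6897)(0.9819) = 0.6772
x = cos φ₁ sin φ₂ − sin φ₁ cos φ₂ cos Δλ = (0.9996)(-0.1895) − (0.0266)(0.9819)(-0.7241) = -0.1705
θ = atan2(y, x) = 104.13°, so the bearing is 104°.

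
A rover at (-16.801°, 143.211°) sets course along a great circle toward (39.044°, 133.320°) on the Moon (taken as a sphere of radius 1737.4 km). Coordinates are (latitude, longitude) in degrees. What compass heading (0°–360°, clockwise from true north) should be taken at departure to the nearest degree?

351°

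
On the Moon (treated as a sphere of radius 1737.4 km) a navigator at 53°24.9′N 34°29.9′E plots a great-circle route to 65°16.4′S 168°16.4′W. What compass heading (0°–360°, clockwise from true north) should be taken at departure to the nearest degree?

145°

With φ₁ = 0.9323, φ₂ = -1.1392, Δλ = 2.7442 rad, the forward-azimuth formula gives
θ = atan2( sin Δλ cos φ₂ , cos φ₁ sin φ₂ − sin φ₁ cos φ₂ cos Δλ ) = atan2(0.1619, -0.2317) = 145.05°.
So the initial bearing is 145°.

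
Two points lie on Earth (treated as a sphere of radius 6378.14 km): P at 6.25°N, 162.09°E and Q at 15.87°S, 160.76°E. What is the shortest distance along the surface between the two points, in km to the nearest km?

2467 km

Let φ₁ = 0.1091 rad, φ₂ = -0.2770 rad, and Δλ = -0.0232 rad.
Haversine: a = sin²(Δφ/2) + cos φ₁ cos φ₂ sin²(Δλ/2) = 0.0368 + (0.9941)(0.9619)(0.0001) = 0.03693.
Central angle c = 2·arcsin(√a) = 0.38675 rad.
Distance = R·c = 6378.14 × 0.3868 ≈ 2467 km.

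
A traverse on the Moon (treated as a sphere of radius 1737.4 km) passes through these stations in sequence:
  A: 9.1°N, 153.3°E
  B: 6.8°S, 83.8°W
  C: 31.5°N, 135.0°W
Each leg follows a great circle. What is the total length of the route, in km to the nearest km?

Leg A→B: central angle 2.1547 rad, distance 3743.6 km.
Leg B→C: central angle 1.0830 rad, distance 1881.7 km.
Total: 3743.6 + 1881.7 ≈ 5625 km.

5625 km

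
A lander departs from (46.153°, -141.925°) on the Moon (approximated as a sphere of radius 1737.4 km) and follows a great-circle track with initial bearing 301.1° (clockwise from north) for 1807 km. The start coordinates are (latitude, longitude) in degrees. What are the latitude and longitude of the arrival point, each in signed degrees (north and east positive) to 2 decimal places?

Angular distance δ = d/R = 1807/1737.4 = 1.04006 rad; initial bearing θ = 5.2552 rad.
sin φ₂ = sin φ₁ cos δ + cos φ₁ sin δ cos θ = (0.7212)(0.5062) + (0.6927)(0.8624)(0.5165) = 0.6736, so φ₂ = 42.35°.
Δλ = atan2(sin θ sin δ cos φ₁, cos δ − sin φ₁ sin φ₂) = atan2(-0.5116, 0.0203) = -87.723°.
λ₂ = -141.925° − 87.723° = -229.65° → 130.35° after wrapping to (−180°, 180°].

42.35°, 130.35°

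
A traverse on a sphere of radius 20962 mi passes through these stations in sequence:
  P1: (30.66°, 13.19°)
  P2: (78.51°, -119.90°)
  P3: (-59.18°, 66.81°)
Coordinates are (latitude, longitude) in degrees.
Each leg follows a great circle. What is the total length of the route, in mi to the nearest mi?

83434 mi

Leg P1→P2: central angle 1.1781 rad, distance 24695.7 mi.
Leg P2→P3: central angle 2.8021 rad, distance 58737.9 mi.
Total: 24695.7 + 58737.9 ≈ 83434 mi.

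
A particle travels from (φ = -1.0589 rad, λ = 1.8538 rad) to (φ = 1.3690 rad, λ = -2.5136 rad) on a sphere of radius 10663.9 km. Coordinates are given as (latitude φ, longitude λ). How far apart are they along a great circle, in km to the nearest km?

28391 km

Let φ₁ = -1.0589 rad, φ₂ = 1.3690 rad, and Δλ = 1.9158 rad.
cos c = sin φ₁ sin φ₂ + cos φ₁ cos φ₂ cos Δλ = (-0.8718)(0.9797) + (0.4898)(0.2004)(-0.3382) = -0.88733,
so c = arccos(-0.88733) = 2.66232 rad.
Distance = R·c = 10663.9 × 2.6623 ≈ 28391 km.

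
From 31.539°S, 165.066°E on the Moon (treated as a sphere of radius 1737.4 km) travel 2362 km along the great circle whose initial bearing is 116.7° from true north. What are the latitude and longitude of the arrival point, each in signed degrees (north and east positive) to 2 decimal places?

Angular distance δ = d/R = 2362/1737.4 = 1.35950 rad; initial bearing θ = 2.0368 rad.
sin φ₂ = sin φ₁ cos δ + cos φ₁ sin δ cos θ = (-0.5231)(0.2097) + (0.8523)(0.9778)(-0.4493) = -0.4841, so φ₂ = -28.96°.
Δλ = atan2(sin θ sin δ cos φ₁, cos δ − sin φ₁ sin φ₂) = atan2(0.7445, -0.0435) = 93.345°.
λ₂ = 165.066° + 93.345° = 258.41° → -101.59° after wrapping to (−180°, 180°].

-28.96°, -101.59°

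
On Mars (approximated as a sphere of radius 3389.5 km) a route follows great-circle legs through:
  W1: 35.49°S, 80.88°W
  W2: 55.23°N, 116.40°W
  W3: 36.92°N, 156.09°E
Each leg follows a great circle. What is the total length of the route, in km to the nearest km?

Leg W1→W2: central angle 1.6699 rad, distance 5660.2 km.
Leg W2→W3: central angle 1.0318 rad, distance 3497.4 km.
Total: 5660.2 + 3497.4 ≈ 9158 km.

9158 km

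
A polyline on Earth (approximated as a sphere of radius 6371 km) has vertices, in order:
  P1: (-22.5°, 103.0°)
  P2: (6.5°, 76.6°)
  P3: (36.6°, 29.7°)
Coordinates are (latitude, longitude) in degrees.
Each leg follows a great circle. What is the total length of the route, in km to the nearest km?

Leg P1→P2: central angle 0.6779 rad, distance 4318.9 km.
Leg P2→P3: central angle 0.9116 rad, distance 5807.6 km.
Total: 4318.9 + 5807.6 ≈ 10126 km.

10126 km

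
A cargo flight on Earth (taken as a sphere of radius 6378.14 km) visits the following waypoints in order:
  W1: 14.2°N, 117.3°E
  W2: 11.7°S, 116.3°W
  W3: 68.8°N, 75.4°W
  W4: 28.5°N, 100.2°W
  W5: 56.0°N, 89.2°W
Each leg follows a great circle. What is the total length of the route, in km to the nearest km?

Leg W1→W2: central angle 2.2307 rad, distance 14228.0 km.
Leg W2→W3: central angle 1.4921 rad, distance 9517.0 km.
Leg W3→W4: central angle 0.7475 rad, distance 4767.9 km.
Leg W4→W5: central angle 0.4992 rad, distance 3183.8 km.
Total: 14228.0 + 9517.0 + 4767.9 + 3183.8 ≈ 31697 km.

31697 km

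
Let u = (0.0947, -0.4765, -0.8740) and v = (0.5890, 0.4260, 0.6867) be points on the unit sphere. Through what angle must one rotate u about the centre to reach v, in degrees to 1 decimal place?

u·v = -0.7474; |u| = 0.9999, |v| = 1.0000.
cos θ = (u·v)/(|u||v|) = -0.7474, so θ = 138.4°.

138.4°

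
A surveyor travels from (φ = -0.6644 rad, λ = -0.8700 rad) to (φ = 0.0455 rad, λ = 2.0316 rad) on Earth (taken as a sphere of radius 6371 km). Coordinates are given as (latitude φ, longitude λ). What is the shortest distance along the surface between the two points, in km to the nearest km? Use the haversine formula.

15831 km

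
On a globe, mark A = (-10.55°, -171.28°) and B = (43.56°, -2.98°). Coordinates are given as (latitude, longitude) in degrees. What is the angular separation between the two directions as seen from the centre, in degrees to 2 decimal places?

145.46°

In radians: φ₁ = -0.1841, φ₂ = 0.7603, Δλ = 168.300° = 2.9374 rad.
Haversine: a = sin²(Δφ/2) + cos φ₁ cos φ₂ sin²(Δλ/2) = 0.2069 + (0.9831)(0.7247)(0.9896) = 0.91189.
Central angle c = 2·arcsin(√a) = 2.53883 rad.
So the angular separation is 145.46°.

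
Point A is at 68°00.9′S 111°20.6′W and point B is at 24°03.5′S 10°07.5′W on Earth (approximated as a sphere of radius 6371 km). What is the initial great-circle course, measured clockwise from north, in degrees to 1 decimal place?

109.5°

Δλ = 101.218° = 1.7666 rad.
y = sin Δλ · cos φ₂ = (0.9809)(0.9131) = 0.8957
x = cos φ₁ sin φ₂ − sin φ₁ cos φ₂ cos Δλ = (0.3744)(-0.4077) − (-0.9273)(0.9131)(-0.1945) = -0.3173
θ = atan2(y, x) = 109.51°, so the bearing is 109.5°.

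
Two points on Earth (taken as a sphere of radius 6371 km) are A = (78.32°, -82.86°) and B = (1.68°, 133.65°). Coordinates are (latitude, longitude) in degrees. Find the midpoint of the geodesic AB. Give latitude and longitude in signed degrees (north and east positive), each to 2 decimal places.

50.03°, 141.84°

The central angle between A and B is δ = 1.7051 rad.
With f = 0.5, the slerp weights are sin((1−f)δ)/sin δ = 0.7598 and sin(fδ)/sin δ = 0.7598.
Weighted sum of the unit vectors: (0.7598)·(0.0252,-0.2009,0.9793) + (0.7598)·(-0.6900,0.7233,0.0293) = (-0.5051, 0.3969, 0.7664).
Converting back: φ = atan2(z, √(x²+y²)) = 50.03°, λ = atan2(y, x) = 141.84°.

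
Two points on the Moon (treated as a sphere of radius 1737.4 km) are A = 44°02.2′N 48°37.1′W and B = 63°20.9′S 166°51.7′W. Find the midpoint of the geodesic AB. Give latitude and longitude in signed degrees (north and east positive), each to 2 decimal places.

Central angle δ = 2.4557 rad. Interpolating on the sphere with fraction f = 0.5:
P = [sin((1−f)δ)·A + sin(fδ)·B] / sin δ = 1.4870·A + 1.4870·B in Cartesian coordinates,
giving P = (0.0571, -0.9537, -0.2954), i.e. latitude -17.18°, longitude -86.57°.

-17.18°, -86.57°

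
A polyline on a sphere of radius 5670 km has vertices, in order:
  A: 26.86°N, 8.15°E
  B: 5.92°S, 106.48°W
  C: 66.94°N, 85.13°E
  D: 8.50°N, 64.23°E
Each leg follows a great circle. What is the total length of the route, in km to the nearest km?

29016 km

Leg A→B: central angle 2.0003 rad, distance 11341.6 km.
Leg B→C: central angle 2.0675 rad, distance 11722.7 km.
Leg C→D: central angle 1.0496 rad, distance 5951.3 km.
Total: 11341.6 + 11722.7 + 5951.3 ≈ 29016 km.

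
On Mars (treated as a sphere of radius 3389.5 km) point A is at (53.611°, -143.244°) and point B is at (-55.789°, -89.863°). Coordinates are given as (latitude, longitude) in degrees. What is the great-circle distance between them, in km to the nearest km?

6970 km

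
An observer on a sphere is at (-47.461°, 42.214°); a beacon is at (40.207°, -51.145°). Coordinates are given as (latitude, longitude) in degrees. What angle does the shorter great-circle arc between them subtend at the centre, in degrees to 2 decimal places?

120.39°

Let φ₁ = -0.8284 rad, φ₂ = 0.7017 rad, and Δλ = -1.6294 rad.
cos c = sin φ₁ sin φ₂ + cos φ₁ cos φ₂ cos Δλ = (-0.7368)(0.6456) + (0.6761)(0.7637)(-0.0586) = -0.50591,
so c = arccos(-0.50591) = 2.10123 rad.
So the angular separation is 120.39°.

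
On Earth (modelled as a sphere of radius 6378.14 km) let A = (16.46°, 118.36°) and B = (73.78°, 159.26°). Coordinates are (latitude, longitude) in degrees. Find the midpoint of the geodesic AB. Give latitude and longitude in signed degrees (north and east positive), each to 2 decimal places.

Central angle δ = 1.0763 rad. Interpolating on the sphere with fraction f = 0.5:
P = [sin((1−f)δ)·A + sin(fδ)·B] / sin δ = 0.5823·A + 0.5823·B in Cartesian coordinates,
giving P = (-0.4174, 0.5490, 0.7241), i.e. latitude 46.40°, longitude 127.24°.

46.40°, 127.24°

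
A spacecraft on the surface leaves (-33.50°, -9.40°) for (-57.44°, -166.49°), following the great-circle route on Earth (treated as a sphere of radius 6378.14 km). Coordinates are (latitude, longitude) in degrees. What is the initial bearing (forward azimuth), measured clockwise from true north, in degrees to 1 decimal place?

With φ₁ = -0.5847, φ₂ = -1.0025, Δλ = -2.7417 rad, the forward-azimuth formula gives
θ = atan2( sin Δλ cos φ₂ , cos φ₁ sin φ₂ − sin φ₁ cos φ₂ cos Δλ ) = atan2(-0.2095, -0.9764) = -167.89°.
Adding 360° brings this into [0°, 360°): 192.1°.

192.1°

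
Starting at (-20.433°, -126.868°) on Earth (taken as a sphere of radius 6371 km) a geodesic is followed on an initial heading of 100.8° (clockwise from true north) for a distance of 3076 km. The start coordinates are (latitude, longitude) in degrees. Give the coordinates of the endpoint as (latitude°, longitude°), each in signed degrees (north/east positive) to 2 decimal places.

Angular distance δ = d/R = 3076/6371 = 0.48281 rad; initial bearing θ = 1.7593 rad.
sin φ₂ = sin φ₁ cos δ + cos φ₁ sin δ cos θ = (-0.3491)(0.8857) + (0.9371)(0.4643)(-0.1874) = -0.3907, so φ₂ = -23.00°.
Δλ = atan2(sin θ sin δ cos φ₁, cos δ − sin φ₁ sin φ₂) = atan2(0.4274, 0.7493) = 29.698°.
λ₂ = -126.868° + 29.698° = -97.17°.

-23.00°, -97.17°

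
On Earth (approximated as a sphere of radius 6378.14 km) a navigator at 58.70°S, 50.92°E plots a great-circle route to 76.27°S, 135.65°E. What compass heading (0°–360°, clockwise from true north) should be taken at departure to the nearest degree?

154°

Δλ = 84.730° = 1.4788 rad.
y = sin Δλ · cos φ₂ = (0.9958)(0.2373) = 0.2363
x = cos φ₁ sin φ₂ − sin φ₁ cos φ₂ cos Δλ = (0.5195)(-0.9714) − (-0.8545)(0.2373)(0.0918) = -0.4860
θ = atan2(y, x) = 154.07°, so the bearing is 154°.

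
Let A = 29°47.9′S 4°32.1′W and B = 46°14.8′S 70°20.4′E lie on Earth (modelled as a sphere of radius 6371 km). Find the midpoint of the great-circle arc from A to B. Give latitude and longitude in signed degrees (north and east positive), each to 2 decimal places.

The central angle between A and B is δ = 1.0292 rad.
With f = 0.5, the slerp weights are sin((1−f)δ)/sin δ = 0.5744 and sin(fδ)/sin δ = 0.5744.
Weighted sum of the unit vectors: (0.5744)·(0.8651,-0.0686,-0.4969) + (0.5744)·(0.2327,0.6512,-0.7223) = (0.6305, 0.3347, -0.7003).
Converting back: φ = atan2(z, √(x²+y²)) = -44.45°, λ = atan2(y, x) = 27.96°.

-44.45°, 27.96°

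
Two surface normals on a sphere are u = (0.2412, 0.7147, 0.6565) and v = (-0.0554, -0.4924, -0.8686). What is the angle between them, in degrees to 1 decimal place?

159.3°

u·v = -0.9355; |u| = 1.0000, |v| = 1.0000.
cos θ = (u·v)/(|u||v|) = -0.9355, so θ = 159.3°.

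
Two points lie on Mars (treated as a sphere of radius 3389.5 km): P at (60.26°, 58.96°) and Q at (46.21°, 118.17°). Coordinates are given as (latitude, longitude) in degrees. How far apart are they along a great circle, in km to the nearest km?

With latitudes φ₁ = 60.260°, φ₂ = 46.210° and longitude difference Δλ = 59.210°:
cos c = sin φ₁ sin φ₂ + cos φ₁ cos φ₂ cos Δλ = (0.8683)(0.7219) + (0.4961)(0.6920)(0.5119) = 0.80252,
so c = arccos(0.80252) = 0.63928 rad.
Distance = R·c = 3389.5 × 0.6393 ≈ 2167 km.

2167 km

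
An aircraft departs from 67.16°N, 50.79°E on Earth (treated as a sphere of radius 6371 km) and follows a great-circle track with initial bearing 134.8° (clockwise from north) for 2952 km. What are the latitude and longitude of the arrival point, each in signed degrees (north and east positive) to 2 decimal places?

Angular distance δ = d/R = 2952/6371 = 0.46335 rad; initial bearing θ = 2.3527 rad.
sin φ₂ = sin φ₁ cos δ + cos φ₁ sin δ cos θ = (0.9216)(0.8946) + (0.3882)(0.4469)(-0.7046) = 0.7022, so φ₂ = 44.60°.
Δλ = atan2(sin θ sin δ cos φ₁, cos δ − sin φ₁ sin φ₂) = atan2(0.1231, 0.2474) = 26.450°.
λ₂ = 50.790° + 26.450° = 77.24°.

44.60°, 77.24°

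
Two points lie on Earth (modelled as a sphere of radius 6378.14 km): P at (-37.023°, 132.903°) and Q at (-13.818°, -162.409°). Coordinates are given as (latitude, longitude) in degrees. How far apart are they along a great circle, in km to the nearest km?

6860 km

With latitudes φ₁ = -37.023°, φ₂ = -13.818° and longitude difference Δλ = 64.688°:
Haversine: a = sin²(Δφ/2) + cos φ₁ cos φ₂ sin²(Δλ/2) = 0.0404 + (0.7984)(0.9711)(0.2862) = 0.26236.
Central angle c = 2·arcsin(√a) = 1.07551 rad.
Distance = R·c = 6378.14 × 1.0755 ≈ 6860 km.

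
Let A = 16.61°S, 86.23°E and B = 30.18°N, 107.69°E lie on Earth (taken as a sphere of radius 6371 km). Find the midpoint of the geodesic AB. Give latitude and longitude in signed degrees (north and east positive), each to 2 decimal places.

6.90°, 96.40°

Central angle δ = 0.8928 rad. Interpolating on the sphere with fraction f = 0.5:
P = [sin((1−f)δ)·A + sin(fδ)·B] / sin δ = 0.5543·A + 0.5543·B in Cartesian coordinates,
giving P = (-0.1107, 0.9866, 0.1202), i.e. latitude 6.90°, longitude 96.40°.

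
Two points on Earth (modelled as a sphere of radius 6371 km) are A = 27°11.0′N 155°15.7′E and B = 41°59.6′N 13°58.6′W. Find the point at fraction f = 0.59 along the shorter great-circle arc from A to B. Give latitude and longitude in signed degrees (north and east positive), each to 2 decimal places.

Central angle δ = 1.9218 rad. Interpolating on the sphere with fraction f = 0.59:
P = [sin((1−f)δ)·A + sin(fδ)·B] / sin δ = 0.7549·A + 0.9649·B in Cartesian coordinates,
giving P = (0.0860, 0.1078, 0.9904), i.e. latitude 82.07°, longitude 51.43°.

82.07°, 51.43°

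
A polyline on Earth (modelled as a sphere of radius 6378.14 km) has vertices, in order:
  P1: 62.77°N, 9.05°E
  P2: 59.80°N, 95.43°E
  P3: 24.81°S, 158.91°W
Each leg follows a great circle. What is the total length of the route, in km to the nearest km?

17537 km

Leg P1→P2: central angle 0.6713 rad, distance 4281.5 km.
Leg P2→P3: central angle 2.0782 rad, distance 13255.0 km.
Total: 4281.5 + 13255.0 ≈ 17537 km.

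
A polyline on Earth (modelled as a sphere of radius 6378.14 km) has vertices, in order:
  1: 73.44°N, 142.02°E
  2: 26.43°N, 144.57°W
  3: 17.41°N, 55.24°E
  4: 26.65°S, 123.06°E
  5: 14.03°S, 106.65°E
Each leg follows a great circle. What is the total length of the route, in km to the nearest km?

Leg 1→2: central angle 1.0478 rad, distance 6682.7 km.
Leg 2→3: central angle 2.3060 rad, distance 14707.8 km.
Leg 3→4: central angle 1.3819 rad, distance 8814.1 km.
Leg 4→5: central angle 0.3466 rad, distance 2210.9 km.
Total: 6682.7 + 14707.8 + 8814.1 + 2210.9 ≈ 32416 km.

32416 km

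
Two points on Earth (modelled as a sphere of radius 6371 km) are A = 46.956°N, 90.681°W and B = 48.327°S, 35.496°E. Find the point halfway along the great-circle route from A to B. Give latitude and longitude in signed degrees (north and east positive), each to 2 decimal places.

-1.51°, -29.07°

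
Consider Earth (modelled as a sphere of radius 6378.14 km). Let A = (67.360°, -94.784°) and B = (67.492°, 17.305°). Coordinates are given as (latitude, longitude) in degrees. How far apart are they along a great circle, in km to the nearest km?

4134 km

Let φ₁ = 1.1757 rad, φ₂ = 1.1780 rad, and Δλ = 1.9563 rad.
cos c = sin φ₁ sin φ₂ + cos φ₁ cos φ₂ cos Δλ = (0.9229)(0.9238) + (0.3849)(0.3828)(-0.3760) = 0.79722,
so c = arccos(0.79722) = 0.64811 rad.
Distance = R·c = 6378.14 × 0.6481 ≈ 4134 km.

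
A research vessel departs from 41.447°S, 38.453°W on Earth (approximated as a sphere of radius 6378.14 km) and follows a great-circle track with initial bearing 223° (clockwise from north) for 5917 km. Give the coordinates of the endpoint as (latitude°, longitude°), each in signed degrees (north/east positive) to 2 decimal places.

-56.68°, -121.96°

Angular distance δ = d/R = 5917/6378.14 = 0.92770 rad; initial bearing θ = 3.8921 rad.
sin φ₂ = sin φ₁ cos δ + cos φ₁ sin δ cos θ = (-0.6619)(0.5997) + (0.7496)(0.8002)(-0.7314) = -0.8356, so φ₂ = -56.68°.
Δλ = atan2(sin θ sin δ cos φ₁, cos δ − sin φ₁ sin φ₂) = atan2(-0.4091, 0.0465) = -83.509°.
λ₂ = -38.453° − 83.509° = -121.96°.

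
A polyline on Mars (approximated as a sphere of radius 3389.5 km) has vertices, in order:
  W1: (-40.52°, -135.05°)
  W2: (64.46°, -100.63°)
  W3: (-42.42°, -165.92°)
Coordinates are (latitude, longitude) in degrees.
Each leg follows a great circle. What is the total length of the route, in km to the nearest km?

Leg W1→W2: central angle 1.8922 rad, distance 6413.5 km.
Leg W2→W3: central angle 2.0664 rad, distance 7004.2 km.
Total: 6413.5 + 7004.2 ≈ 13418 km.

13418 km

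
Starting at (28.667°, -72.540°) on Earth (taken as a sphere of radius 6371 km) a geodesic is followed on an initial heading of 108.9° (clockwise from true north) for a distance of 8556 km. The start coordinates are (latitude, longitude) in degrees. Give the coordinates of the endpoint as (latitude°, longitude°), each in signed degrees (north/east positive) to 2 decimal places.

Angular distance δ = d/R = 8556/6371 = 1.34296 rad; initial bearing θ = 1.9007 rad.
sin φ₂ = sin φ₁ cos δ + cos φ₁ sin δ cos θ = (0.4797)(0.2259) + (0.8774)(0.9742)(-0.3239) = -0.1685, so φ₂ = -9.70°.
Δλ = atan2(sin θ sin δ cos φ₁, cos δ − sin φ₁ sin φ₂) = atan2(0.8087, 0.3067) = 69.229°.
λ₂ = -72.540° + 69.229° = -3.31°.

-9.70°, -3.31°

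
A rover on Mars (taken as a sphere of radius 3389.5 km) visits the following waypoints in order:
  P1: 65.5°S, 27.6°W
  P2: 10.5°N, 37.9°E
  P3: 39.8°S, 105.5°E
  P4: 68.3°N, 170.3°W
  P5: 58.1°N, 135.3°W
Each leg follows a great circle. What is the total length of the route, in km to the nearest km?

18506 km

Leg P1→P2: central angle 1.5675 rad, distance 5313.2 km.
Leg P2→P3: central angle 1.3987 rad, distance 4741.0 km.
Leg P3→P4: central angle 2.1725 rad, distance 7363.7 km.
Leg P4→P5: central angle 0.3212 rad, distance 1088.7 km.
Total: 5313.2 + 4741.0 + 7363.7 + 1088.7 ≈ 18506 km.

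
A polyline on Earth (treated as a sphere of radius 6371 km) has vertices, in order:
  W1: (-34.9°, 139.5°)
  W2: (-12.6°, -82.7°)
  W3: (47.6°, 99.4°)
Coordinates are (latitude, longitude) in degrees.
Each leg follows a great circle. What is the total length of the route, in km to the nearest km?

29230 km

Leg W1→W2: central angle 2.0580 rad, distance 13111.3 km.
Leg W2→W3: central angle 2.5300 rad, distance 16118.4 km.
Total: 13111.3 + 16118.4 ≈ 29230 km.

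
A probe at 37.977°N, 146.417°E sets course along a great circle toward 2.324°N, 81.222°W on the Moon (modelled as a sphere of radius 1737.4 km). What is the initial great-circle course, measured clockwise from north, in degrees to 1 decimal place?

Δλ = 132.361° = 2.3101 rad.
y = sin Δλ · cos φ₂ = (0.7389)(0.9992) = 0.7383
x = cos φ₁ sin φ₂ − sin φ₁ cos φ₂ cos Δλ = (0.7883)(0.0406) − (0.6153)(0.9992)(-0.6738) = 0.4462
θ = atan2(y, x) = 58.85°, so the bearing is 58.9°.

58.9°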